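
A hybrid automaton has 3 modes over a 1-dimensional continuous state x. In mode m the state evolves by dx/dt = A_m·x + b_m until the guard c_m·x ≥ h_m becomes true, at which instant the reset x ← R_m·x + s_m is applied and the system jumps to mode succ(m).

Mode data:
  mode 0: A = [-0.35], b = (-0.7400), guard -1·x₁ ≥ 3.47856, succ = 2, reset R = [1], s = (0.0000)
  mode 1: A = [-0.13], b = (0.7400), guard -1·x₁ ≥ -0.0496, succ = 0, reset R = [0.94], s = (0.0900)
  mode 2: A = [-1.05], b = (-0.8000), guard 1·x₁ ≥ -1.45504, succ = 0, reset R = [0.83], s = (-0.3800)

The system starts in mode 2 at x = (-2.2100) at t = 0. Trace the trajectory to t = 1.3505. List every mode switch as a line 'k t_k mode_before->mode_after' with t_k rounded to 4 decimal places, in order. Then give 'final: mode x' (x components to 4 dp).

Mode 2: guard c·x = -1.4550 hit at Δt = 0.7017 (t = 0.7017), x⁻ = (-1.4550) → reset → x⁺ = (-1.5877), jump to mode 0
Mode 0: flow for 0.6488 to horizon, guard not reached → x = (-1.6947)

1 0.7017 2->0
final: 0 -1.6947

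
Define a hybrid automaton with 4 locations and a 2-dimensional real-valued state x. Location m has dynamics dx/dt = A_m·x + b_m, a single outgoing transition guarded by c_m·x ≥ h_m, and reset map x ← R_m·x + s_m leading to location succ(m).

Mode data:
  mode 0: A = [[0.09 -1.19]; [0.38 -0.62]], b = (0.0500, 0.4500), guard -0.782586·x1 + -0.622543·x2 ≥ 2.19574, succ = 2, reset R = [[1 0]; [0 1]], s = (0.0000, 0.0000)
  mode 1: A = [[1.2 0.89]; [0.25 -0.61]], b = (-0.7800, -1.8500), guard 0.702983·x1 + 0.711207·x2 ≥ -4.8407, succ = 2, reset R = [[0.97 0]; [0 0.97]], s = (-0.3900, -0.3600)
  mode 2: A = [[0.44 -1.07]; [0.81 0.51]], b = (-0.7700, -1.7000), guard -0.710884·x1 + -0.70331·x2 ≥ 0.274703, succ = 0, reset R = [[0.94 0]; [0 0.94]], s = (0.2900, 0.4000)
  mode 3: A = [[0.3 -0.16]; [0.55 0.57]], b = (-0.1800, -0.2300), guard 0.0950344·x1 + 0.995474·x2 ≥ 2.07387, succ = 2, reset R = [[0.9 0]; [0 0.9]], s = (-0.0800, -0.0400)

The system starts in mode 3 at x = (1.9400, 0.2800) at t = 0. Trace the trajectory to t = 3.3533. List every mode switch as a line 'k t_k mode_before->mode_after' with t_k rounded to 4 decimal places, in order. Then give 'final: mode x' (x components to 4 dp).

1 1.0661 3->2
2 2.4578 2->0
final: 0 -1.9889 0.6219

Mode 3: guard c·x = 2.0739 hit at Δt = 1.0661 (t = 1.0661), x⁻ = (2.2568, 1.8679) → reset → x⁺ = (1.9511, 1.6411), jump to mode 2
Mode 2: guard c·x = 0.2747 hit at Δt = 1.3917 (t = 2.4578), x⁻ = (-1.2809, 0.9041) → reset → x⁺ = (-0.9140, 1.2498), jump to mode 0
Mode 0: flow for 0.8955 to horizon, guard not reached → x = (-1.9889, 0.6219)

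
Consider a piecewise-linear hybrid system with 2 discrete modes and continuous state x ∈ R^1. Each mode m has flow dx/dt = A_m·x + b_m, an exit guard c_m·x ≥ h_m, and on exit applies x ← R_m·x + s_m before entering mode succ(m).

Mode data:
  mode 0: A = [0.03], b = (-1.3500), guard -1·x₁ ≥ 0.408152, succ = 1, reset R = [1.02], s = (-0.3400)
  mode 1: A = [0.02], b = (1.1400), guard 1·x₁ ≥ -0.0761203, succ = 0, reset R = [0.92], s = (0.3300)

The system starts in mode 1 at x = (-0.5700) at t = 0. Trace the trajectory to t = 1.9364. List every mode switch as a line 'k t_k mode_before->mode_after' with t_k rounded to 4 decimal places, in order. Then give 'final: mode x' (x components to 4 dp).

1 0.4357 1->0
2 0.9298 0->1
3 1.5309 1->0
final: 0 -0.2877

Mode 1: guard c·x = -0.0761 hit at Δt = 0.4357 (t = 0.4357), x⁻ = (-0.0761) → reset → x⁺ = (0.2600), jump to mode 0
Mode 0: guard c·x = 0.4082 hit at Δt = 0.4941 (t = 0.9298), x⁻ = (-0.4082) → reset → x⁺ = (-0.7563), jump to mode 1
Mode 1: guard c·x = -0.0761 hit at Δt = 0.6011 (t = 1.5309), x⁻ = (-0.0761) → reset → x⁺ = (0.2600), jump to mode 0
Mode 0: flow for 0.4055 to horizon, guard not reached → x = (-0.2877)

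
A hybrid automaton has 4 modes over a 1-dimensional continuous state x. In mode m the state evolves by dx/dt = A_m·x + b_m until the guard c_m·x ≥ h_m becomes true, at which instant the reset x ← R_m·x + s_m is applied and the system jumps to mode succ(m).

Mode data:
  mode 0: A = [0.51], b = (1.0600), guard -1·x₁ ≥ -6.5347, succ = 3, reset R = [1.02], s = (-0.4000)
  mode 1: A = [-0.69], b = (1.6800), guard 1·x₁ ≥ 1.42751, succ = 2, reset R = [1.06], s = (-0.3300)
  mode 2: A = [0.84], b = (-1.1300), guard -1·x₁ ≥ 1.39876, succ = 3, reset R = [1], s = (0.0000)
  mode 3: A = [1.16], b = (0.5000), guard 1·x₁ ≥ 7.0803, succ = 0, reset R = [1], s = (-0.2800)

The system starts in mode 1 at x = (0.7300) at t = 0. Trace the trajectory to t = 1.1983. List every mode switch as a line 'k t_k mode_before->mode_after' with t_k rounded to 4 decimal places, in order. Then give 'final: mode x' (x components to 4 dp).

Mode 1: guard c·x = 1.4275 hit at Δt = 0.7626 (t = 0.7626), x⁻ = (1.4275) → reset → x⁺ = (1.1832), jump to mode 2
Mode 2: flow for 0.4357 to horizon, guard not reached → x = (1.1115)

1 0.7626 1->2
final: 2 1.1115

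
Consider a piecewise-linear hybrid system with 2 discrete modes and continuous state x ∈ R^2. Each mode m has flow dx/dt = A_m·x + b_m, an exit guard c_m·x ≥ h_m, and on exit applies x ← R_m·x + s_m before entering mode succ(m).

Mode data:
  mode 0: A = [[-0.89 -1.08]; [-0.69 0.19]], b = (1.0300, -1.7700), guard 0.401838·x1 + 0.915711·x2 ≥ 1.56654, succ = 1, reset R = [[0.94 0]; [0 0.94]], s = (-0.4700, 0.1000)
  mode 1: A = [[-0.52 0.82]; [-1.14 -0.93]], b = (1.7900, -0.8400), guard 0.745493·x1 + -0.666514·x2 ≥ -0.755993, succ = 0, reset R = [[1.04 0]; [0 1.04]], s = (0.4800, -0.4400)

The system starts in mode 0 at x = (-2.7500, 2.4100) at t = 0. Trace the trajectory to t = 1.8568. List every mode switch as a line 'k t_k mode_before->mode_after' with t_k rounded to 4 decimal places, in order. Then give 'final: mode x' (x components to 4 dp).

Mode 0: guard c·x = 1.5665 hit at Δt = 0.7495 (t = 0.7495), x⁻ = (-2.3929, 2.7608) → reset → x⁺ = (-2.7194, 2.6952), jump to mode 1
Mode 1: guard c·x = -0.7560 hit at Δt = 0.7253 (t = 1.4748), x⁻ = (0.2943, 1.4634) → reset → x⁺ = (0.7860, 1.0819), jump to mode 0
Mode 0: flow for 0.3820 to horizon, guard not reached → x = (0.6634, 0.2723)

1 0.7495 0->1
2 1.4748 1->0
final: 0 0.6634 0.2723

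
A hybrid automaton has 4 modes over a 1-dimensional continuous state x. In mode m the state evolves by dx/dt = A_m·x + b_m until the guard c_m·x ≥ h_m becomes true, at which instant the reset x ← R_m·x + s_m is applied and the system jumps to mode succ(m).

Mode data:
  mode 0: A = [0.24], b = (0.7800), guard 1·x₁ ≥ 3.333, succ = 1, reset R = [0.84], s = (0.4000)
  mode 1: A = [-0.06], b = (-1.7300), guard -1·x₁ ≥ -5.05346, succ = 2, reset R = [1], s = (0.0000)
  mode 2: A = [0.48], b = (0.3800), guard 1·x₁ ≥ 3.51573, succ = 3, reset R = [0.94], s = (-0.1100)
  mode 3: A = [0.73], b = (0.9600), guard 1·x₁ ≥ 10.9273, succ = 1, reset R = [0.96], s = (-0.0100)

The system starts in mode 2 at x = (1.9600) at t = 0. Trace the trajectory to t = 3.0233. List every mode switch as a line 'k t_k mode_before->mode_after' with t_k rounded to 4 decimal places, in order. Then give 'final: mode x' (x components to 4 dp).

Mode 2: guard c·x = 3.5157 hit at Δt = 0.9336 (t = 0.9336), x⁻ = (3.5157) → reset → x⁺ = (3.1948), jump to mode 3
Mode 3: guard c·x = 10.9273 hit at Δt = 1.3680 (t = 2.3016), x⁻ = (10.9273) → reset → x⁺ = (10.4802), jump to mode 1
Mode 1: flow for 0.7217 to horizon, guard not reached → x = (8.8142)

1 0.9336 2->3
2 2.3016 3->1
final: 1 8.8142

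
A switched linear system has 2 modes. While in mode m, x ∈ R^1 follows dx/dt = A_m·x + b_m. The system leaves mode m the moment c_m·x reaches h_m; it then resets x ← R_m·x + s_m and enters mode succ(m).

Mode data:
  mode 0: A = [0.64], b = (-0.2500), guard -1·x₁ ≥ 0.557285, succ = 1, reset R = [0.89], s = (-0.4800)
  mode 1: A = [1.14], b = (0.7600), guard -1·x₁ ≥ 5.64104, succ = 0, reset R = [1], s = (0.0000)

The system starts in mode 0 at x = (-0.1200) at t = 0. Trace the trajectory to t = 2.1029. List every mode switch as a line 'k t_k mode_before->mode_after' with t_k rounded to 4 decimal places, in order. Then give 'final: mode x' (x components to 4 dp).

Mode 0: guard c·x = 0.5573 hit at Δt = 0.9666 (t = 0.9666), x⁻ = (-0.5573) → reset → x⁺ = (-0.9760), jump to mode 1
Mode 1: flow for 1.1363 to horizon, guard not reached → x = (-1.7964)

1 0.9666 0->1
final: 1 -1.7964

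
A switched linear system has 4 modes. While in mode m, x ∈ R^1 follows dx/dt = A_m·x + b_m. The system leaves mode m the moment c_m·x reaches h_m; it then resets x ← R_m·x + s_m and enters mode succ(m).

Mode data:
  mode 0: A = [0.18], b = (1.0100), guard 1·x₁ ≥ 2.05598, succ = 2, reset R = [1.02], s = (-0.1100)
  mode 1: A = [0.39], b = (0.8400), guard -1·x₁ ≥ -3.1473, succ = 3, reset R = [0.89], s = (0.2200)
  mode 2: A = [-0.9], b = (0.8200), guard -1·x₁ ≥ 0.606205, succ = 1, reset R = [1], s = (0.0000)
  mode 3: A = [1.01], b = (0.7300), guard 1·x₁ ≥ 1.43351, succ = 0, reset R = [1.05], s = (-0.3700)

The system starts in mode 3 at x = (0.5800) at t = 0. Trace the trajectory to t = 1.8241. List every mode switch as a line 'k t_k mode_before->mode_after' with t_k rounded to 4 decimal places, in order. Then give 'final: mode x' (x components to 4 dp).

1 0.4989 3->0
2 1.2097 0->2
final: 2 1.5301

Mode 3: guard c·x = 1.4335 hit at Δt = 0.4989 (t = 0.4989), x⁻ = (1.4335) → reset → x⁺ = (1.1352), jump to mode 0
Mode 0: guard c·x = 2.0560 hit at Δt = 0.7108 (t = 1.2097), x⁻ = (2.0560) → reset → x⁺ = (1.9871), jump to mode 2
Mode 2: flow for 0.6144 to horizon, guard not reached → x = (1.5301)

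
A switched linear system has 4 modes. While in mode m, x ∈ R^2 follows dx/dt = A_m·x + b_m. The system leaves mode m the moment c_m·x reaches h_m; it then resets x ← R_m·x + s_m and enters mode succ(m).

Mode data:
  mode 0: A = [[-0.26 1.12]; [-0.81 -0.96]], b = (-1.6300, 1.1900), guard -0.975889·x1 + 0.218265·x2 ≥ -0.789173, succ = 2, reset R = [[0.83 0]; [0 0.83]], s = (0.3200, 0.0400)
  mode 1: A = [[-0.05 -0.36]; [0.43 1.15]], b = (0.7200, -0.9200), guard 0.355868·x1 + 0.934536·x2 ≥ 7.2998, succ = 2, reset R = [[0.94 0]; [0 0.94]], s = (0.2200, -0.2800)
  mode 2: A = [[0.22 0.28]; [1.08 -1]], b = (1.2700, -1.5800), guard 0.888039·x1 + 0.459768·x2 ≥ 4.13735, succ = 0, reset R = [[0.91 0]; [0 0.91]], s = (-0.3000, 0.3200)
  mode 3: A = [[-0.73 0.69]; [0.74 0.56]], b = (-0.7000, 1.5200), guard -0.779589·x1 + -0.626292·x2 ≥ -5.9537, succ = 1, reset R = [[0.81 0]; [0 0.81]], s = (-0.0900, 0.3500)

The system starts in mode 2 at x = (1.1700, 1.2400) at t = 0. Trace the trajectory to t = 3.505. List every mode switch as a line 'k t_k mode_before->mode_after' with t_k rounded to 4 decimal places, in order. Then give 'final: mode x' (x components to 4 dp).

Mode 2: guard c·x = 4.1373 hit at Δt = 1.3239 (t = 1.3239), x⁻ = (3.9466, 1.3759) → reset → x⁺ = (3.2914, 1.5720), jump to mode 0
Mode 0: guard c·x = -0.7892 hit at Δt = 1.4475 (t = 2.7714), x⁻ = (0.8392, 0.1365) → reset → x⁺ = (1.0165, 0.1533), jump to mode 2
Mode 2: flow for 0.7336 to horizon, guard not reached → x = (2.2272, 0.1944)

1 1.3239 2->0
2 2.7714 0->2
final: 2 2.2272 0.1944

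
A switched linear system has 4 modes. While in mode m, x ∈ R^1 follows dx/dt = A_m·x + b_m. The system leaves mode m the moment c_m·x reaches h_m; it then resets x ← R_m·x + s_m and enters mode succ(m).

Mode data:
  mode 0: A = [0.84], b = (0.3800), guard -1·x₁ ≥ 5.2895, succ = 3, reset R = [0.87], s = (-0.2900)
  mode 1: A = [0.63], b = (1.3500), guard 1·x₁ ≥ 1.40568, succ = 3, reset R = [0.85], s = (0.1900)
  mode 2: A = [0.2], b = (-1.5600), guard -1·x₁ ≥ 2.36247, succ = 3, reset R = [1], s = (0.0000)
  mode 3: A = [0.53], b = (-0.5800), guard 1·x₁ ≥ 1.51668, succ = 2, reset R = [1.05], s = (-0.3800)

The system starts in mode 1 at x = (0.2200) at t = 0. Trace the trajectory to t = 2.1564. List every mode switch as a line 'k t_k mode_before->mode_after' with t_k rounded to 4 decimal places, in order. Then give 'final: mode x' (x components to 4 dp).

Mode 1: guard c·x = 1.4057 hit at Δt = 0.6455 (t = 0.6455), x⁻ = (1.4057) → reset → x⁺ = (1.3848), jump to mode 3
Mode 3: guard c·x = 1.5167 hit at Δt = 0.7061 (t = 1.3516), x⁻ = (1.5167) → reset → x⁺ = (1.2125), jump to mode 2
Mode 2: flow for 0.8048 to horizon, guard not reached → x = (0.0621)

1 0.6455 1->3
2 1.3516 3->2
final: 2 0.0621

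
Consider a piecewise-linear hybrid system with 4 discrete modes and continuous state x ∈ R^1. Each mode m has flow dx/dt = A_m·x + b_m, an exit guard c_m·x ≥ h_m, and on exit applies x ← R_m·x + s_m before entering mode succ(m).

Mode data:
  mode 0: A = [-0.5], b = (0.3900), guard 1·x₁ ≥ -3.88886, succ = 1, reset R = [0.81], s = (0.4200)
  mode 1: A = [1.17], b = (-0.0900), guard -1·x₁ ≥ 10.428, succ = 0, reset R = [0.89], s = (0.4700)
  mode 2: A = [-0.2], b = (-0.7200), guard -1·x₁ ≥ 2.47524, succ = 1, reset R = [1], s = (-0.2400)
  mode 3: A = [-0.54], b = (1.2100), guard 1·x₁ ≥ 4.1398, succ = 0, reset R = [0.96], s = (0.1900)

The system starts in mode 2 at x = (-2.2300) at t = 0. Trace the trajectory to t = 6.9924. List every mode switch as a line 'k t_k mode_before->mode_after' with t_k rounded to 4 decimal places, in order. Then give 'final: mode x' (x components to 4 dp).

Mode 2: guard c·x = 2.4752 hit at Δt = 0.9862 (t = 0.9862), x⁻ = (-2.4752) → reset → x⁺ = (-2.7152), jump to mode 1
Mode 1: guard c·x = 10.4280 hit at Δt = 1.1325 (t = 2.1187), x⁻ = (-10.4280) → reset → x⁺ = (-8.8109), jump to mode 0
Mode 0: guard c·x = -3.8889 hit at Δt = 1.4398 (t = 3.5585), x⁻ = (-3.8889) → reset → x⁺ = (-2.7300), jump to mode 1
Mode 1: guard c·x = 10.4280 hit at Δt = 1.1280 (t = 4.6865), x⁻ = (-10.4280) → reset → x⁺ = (-8.8109), jump to mode 0
Mode 0: guard c·x = -3.8889 hit at Δt = 1.4398 (t = 6.1263), x⁻ = (-3.8889) → reset → x⁺ = (-2.7300), jump to mode 1
Mode 1: flow for 0.8661 to horizon, guard not reached → x = (-7.6553)

1 0.9862 2->1
2 2.1187 1->0
3 3.5585 0->1
4 4.6865 1->0
5 6.1263 0->1
final: 1 -7.6553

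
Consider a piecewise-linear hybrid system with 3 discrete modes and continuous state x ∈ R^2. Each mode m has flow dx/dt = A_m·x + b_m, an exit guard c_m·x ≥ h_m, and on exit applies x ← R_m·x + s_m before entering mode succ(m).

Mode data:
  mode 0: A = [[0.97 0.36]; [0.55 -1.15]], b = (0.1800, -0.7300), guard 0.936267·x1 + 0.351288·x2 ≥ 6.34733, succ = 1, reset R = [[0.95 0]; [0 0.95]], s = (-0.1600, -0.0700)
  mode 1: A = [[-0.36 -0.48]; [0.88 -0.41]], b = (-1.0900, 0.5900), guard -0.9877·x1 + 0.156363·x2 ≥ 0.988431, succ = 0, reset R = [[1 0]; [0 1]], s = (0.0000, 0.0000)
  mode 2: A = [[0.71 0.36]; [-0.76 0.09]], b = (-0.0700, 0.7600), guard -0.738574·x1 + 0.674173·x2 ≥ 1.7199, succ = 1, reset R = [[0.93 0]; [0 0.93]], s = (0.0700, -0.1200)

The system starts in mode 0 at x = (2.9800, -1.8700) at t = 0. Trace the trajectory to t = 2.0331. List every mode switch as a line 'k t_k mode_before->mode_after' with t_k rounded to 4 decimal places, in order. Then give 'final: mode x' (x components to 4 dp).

Mode 0: guard c·x = 6.3473 hit at Δt = 0.8553 (t = 0.8553), x⁻ = (6.6510, 0.3423) → reset → x⁺ = (6.1584, 0.2552), jump to mode 1
Mode 1: flow for 1.1778 to horizon, guard not reached → x = (1.7464, 3.8164)

1 0.8553 0->1
final: 1 1.7464 3.8164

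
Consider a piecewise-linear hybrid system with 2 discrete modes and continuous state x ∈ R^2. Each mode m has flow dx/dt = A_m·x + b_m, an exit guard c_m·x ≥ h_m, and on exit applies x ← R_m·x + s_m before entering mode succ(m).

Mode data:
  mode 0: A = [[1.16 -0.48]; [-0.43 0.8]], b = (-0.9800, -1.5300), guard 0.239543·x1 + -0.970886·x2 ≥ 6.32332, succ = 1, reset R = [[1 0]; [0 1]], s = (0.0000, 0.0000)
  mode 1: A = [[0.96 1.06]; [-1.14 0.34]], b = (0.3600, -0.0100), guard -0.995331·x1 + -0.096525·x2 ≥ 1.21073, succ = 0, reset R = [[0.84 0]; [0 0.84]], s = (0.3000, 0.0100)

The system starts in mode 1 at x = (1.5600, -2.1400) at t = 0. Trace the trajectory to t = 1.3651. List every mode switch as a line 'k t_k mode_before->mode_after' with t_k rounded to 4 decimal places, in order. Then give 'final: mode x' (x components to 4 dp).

1 0.9898 1->0
final: 0 -0.1133 -5.2260

Mode 1: guard c·x = 1.2107 hit at Δt = 0.9898 (t = 0.9898), x⁻ = (-0.8209, -4.0782) → reset → x⁺ = (-0.3896, -3.4157), jump to mode 0
Mode 0: flow for 0.3753 to horizon, guard not reached → x = (-0.1133, -5.2260)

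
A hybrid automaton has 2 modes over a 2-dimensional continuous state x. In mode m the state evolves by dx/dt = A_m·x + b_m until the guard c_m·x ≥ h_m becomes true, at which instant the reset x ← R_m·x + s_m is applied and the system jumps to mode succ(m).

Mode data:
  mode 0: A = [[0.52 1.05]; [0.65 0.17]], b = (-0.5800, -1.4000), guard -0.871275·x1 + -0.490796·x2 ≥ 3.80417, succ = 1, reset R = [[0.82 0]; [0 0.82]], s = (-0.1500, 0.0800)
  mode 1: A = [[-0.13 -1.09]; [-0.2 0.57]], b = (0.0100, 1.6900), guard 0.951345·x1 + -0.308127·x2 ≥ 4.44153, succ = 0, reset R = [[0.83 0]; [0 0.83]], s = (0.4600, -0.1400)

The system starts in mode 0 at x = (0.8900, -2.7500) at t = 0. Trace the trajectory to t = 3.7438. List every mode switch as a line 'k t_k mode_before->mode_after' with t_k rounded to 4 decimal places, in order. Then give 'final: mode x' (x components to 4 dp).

Mode 0: guard c·x = 3.8042 hit at Δt = 0.6656 (t = 0.6656), x⁻ = (-1.9846, -4.2279) → reset → x⁺ = (-1.7774, -3.3869), jump to mode 1
Mode 1: guard c·x = 4.4415 hit at Δt = 1.3507 (t = 2.0163), x⁻ = (3.3528, -4.0630) → reset → x⁺ = (3.2428, -3.5122), jump to mode 0
Mode 0: guard c·x = 3.8042 hit at Δt = 1.1759 (t = 3.1922), x⁻ = (-1.5474, -5.0041) → reset → x⁺ = (-1.4188, -4.0234), jump to mode 1
Mode 1: flow for 0.5516 to horizon, guard not reached → x = (1.1065, -4.3853)

1 0.6656 0->1
2 2.0163 1->0
3 3.1922 0->1
final: 1 1.1065 -4.3853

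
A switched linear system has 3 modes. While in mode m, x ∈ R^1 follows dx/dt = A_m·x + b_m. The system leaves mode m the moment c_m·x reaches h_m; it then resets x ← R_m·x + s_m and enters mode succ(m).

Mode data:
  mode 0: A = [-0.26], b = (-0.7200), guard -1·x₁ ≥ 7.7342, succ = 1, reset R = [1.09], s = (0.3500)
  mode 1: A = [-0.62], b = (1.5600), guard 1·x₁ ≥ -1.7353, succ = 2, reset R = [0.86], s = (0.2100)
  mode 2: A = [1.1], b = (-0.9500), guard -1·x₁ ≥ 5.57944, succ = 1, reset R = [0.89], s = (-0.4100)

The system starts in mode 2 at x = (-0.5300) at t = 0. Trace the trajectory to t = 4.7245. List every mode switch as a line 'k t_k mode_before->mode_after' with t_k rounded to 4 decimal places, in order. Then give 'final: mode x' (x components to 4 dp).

1 1.3919 2->1
2 2.3896 1->2
3 3.3891 2->1
4 4.3868 1->2
final: 2 -2.2479

Mode 2: guard c·x = 5.5794 hit at Δt = 1.3919 (t = 1.3919), x⁻ = (-5.5794) → reset → x⁺ = (-5.3757), jump to mode 1
Mode 1: guard c·x = -1.7353 hit at Δt = 0.9977 (t = 2.3896), x⁻ = (-1.7353) → reset → x⁺ = (-1.2824), jump to mode 2
Mode 2: guard c·x = 5.5794 hit at Δt = 0.9995 (t = 3.3891), x⁻ = (-5.5794) → reset → x⁺ = (-5.3757), jump to mode 1
Mode 1: guard c·x = -1.7353 hit at Δt = 0.9977 (t = 4.3868), x⁻ = (-1.7353) → reset → x⁺ = (-1.2824), jump to mode 2
Mode 2: flow for 0.3377 to horizon, guard not reached → x = (-2.2479)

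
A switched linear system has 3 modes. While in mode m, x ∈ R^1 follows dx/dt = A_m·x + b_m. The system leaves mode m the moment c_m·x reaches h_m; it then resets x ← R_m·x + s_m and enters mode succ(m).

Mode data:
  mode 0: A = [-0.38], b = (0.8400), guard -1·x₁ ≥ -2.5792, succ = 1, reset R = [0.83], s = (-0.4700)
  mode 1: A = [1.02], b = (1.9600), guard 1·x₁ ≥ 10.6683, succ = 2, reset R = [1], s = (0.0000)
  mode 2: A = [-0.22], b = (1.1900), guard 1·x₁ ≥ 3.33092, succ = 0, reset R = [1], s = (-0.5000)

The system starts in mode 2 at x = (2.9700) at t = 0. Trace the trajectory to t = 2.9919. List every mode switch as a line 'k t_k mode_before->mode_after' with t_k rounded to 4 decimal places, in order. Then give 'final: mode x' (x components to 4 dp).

1 0.7279 2->0
2 2.0975 0->1
final: 1 7.0235

Mode 2: guard c·x = 3.3309 hit at Δt = 0.7279 (t = 0.7279), x⁻ = (3.3309) → reset → x⁺ = (2.8309), jump to mode 0
Mode 0: guard c·x = -2.5792 hit at Δt = 1.3696 (t = 2.0975), x⁻ = (2.5792) → reset → x⁺ = (1.6707), jump to mode 1
Mode 1: flow for 0.8944 to horizon, guard not reached → x = (7.0235)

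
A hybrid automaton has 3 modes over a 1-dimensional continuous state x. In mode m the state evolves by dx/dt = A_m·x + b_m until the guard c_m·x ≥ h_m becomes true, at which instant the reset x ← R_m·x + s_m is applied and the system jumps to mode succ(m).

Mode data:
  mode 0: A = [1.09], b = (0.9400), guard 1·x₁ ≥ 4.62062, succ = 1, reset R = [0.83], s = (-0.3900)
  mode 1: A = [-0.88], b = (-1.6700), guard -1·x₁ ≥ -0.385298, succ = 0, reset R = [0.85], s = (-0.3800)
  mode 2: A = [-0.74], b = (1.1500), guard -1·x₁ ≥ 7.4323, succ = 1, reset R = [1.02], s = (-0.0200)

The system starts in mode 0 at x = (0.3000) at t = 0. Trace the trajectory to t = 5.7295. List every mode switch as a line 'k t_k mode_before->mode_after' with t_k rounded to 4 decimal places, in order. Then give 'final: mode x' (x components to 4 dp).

Mode 0: guard c·x = 4.6206 hit at Δt = 1.4231 (t = 1.4231), x⁻ = (4.6206) → reset → x⁺ = (3.4451), jump to mode 1
Mode 1: guard c·x = -0.3853 hit at Δt = 0.9662 (t = 2.3893), x⁻ = (0.3853) → reset → x⁺ = (-0.0525), jump to mode 0
Mode 0: guard c·x = 4.6206 hit at Δt = 1.7546 (t = 4.1439), x⁻ = (4.6206) → reset → x⁺ = (3.4451), jump to mode 1
Mode 1: guard c·x = -0.3853 hit at Δt = 0.9662 (t = 5.1101), x⁻ = (0.3853) → reset → x⁺ = (-0.0525), jump to mode 0
Mode 0: flow for 0.6194 to horizon, guard not reached → x = (0.7285)

1 1.4231 0->1
2 2.3893 1->0
3 4.1439 0->1
4 5.1101 1->0
final: 0 0.7285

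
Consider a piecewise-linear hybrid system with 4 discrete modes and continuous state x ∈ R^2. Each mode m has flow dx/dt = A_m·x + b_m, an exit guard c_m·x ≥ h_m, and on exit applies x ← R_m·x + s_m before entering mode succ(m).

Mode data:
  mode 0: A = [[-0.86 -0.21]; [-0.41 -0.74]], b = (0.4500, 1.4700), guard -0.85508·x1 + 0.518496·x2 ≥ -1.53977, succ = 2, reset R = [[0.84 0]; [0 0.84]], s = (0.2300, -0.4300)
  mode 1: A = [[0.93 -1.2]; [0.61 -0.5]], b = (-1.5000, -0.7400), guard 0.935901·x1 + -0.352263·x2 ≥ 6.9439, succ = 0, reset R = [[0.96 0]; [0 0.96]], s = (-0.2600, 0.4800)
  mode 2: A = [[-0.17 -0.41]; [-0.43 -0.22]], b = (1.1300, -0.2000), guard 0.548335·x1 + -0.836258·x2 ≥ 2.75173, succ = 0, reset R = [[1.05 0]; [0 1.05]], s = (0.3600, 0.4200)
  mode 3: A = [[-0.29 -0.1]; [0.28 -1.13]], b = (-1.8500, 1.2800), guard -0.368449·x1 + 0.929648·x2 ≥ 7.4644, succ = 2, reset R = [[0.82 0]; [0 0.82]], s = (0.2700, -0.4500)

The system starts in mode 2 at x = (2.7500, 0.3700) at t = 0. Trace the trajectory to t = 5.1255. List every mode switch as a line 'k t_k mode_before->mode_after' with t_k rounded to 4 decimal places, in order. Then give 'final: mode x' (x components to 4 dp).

1 0.9600 2->0
2 2.1364 0->2
3 3.1502 2->0
4 4.2184 0->2
final: 2 2.7205 -1.3690

Mode 2: guard c·x = 2.7517 hit at Δt = 0.9600 (t = 0.9600), x⁻ = (3.4618, -1.0206) → reset → x⁺ = (3.9949, -0.6517), jump to mode 0
Mode 0: guard c·x = -1.5398 hit at Δt = 1.1764 (t = 2.1364), x⁻ = (1.8285, 0.0457) → reset → x⁺ = (1.7659, -0.3916), jump to mode 2
Mode 2: guard c·x = 2.7517 hit at Δt = 1.0138 (t = 3.1502), x⁻ = (2.8786, -1.4031) → reset → x⁺ = (3.3825, -1.0532), jump to mode 0
Mode 0: guard c·x = -1.5398 hit at Δt = 1.0682 (t = 4.2184), x⁻ = (1.7380, -0.1035) → reset → x⁺ = (1.6899, -0.5169), jump to mode 2
Mode 2: flow for 0.9071 to horizon, guard not reached → x = (2.7205, -1.3690)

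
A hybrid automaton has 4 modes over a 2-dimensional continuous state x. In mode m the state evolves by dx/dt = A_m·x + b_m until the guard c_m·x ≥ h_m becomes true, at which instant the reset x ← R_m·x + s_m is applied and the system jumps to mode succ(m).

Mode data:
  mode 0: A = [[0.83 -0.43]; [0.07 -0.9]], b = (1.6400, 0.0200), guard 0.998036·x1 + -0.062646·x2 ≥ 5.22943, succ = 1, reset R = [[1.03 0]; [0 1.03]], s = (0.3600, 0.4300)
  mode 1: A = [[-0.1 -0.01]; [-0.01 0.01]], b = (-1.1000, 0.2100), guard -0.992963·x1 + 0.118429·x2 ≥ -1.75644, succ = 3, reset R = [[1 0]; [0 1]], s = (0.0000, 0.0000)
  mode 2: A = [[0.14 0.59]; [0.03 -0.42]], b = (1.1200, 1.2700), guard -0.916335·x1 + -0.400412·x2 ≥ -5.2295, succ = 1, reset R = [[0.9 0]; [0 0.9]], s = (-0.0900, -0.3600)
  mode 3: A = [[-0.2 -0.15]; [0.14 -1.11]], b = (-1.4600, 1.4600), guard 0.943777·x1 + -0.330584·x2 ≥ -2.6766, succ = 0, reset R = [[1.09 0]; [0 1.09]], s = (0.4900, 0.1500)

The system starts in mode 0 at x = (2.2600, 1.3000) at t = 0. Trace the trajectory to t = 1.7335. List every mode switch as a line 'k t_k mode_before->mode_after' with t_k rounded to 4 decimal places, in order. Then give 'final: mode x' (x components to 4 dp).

Mode 0: guard c·x = 5.2294 hit at Δt = 0.7223 (t = 0.7223), x⁻ = (5.2918, 0.8296) → reset → x⁺ = (5.8106, 1.2845), jump to mode 1
Mode 1: flow for 1.0112 to horizon, guard not reached → x = (4.1806, 1.4604)

1 0.7223 0->1
final: 1 4.1806 1.4604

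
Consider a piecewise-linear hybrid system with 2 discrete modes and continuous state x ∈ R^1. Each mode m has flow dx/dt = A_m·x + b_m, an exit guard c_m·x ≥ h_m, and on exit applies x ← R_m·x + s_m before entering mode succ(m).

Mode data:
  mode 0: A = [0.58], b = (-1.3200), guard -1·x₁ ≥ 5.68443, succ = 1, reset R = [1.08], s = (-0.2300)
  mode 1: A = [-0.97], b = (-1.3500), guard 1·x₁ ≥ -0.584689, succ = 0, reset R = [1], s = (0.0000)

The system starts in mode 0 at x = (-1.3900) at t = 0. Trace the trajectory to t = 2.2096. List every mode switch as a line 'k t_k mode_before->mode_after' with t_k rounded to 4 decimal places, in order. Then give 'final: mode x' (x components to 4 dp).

Mode 0: guard c·x = 5.6844 hit at Δt = 1.3369 (t = 1.3369), x⁻ = (-5.6844) → reset → x⁺ = (-6.3692), jump to mode 1
Mode 1: flow for 0.8727 to horizon, guard not reached → x = (-3.5266)

1 1.3369 0->1
final: 1 -3.5266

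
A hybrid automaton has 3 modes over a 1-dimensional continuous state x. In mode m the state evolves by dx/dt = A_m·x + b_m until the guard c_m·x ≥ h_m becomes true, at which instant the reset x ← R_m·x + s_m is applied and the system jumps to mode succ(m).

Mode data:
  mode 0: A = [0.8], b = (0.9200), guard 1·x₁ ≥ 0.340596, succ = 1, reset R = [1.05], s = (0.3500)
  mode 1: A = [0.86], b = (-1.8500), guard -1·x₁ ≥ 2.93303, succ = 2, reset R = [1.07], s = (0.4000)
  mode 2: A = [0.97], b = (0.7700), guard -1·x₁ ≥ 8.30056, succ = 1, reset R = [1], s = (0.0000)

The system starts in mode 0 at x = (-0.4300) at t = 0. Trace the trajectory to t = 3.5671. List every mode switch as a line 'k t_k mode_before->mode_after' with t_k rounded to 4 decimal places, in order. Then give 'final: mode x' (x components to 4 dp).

Mode 0: guard c·x = 0.3406 hit at Δt = 0.9096 (t = 0.9096), x⁻ = (0.3406) → reset → x⁺ = (0.7076), jump to mode 1
Mode 1: guard c·x = 2.9330 hit at Δt = 1.4640 (t = 2.3736), x⁻ = (-2.9330) → reset → x⁺ = (-2.7383), jump to mode 2
Mode 2: flow for 1.1935 to horizon, guard not reached → x = (-6.9824)

1 0.9096 0->1
2 2.3736 1->2
final: 2 -6.9824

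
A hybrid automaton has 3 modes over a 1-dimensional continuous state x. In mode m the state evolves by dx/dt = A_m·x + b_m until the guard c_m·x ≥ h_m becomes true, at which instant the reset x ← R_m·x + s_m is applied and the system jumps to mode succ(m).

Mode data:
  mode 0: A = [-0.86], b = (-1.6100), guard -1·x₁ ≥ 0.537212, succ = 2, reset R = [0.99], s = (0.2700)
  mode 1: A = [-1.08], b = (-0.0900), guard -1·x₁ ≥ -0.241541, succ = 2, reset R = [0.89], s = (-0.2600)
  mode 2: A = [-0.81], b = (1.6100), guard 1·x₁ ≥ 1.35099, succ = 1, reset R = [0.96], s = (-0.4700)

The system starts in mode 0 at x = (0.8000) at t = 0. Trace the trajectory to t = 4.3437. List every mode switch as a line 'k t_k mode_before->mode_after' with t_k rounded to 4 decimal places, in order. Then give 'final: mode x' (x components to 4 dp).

1 0.8070 0->2
2 2.3653 2->1
3 3.3193 1->2
final: 2 1.1011

Mode 0: guard c·x = 0.5372 hit at Δt = 0.8070 (t = 0.8070), x⁻ = (-0.5372) → reset → x⁺ = (-0.2618), jump to mode 2
Mode 2: guard c·x = 1.3510 hit at Δt = 1.5583 (t = 2.3653), x⁻ = (1.3510) → reset → x⁺ = (0.8270), jump to mode 1
Mode 1: guard c·x = -0.2415 hit at Δt = 0.9540 (t = 3.3193), x⁻ = (0.2415) → reset → x⁺ = (-0.0450), jump to mode 2
Mode 2: flow for 1.0244 to horizon, guard not reached → x = (1.1011)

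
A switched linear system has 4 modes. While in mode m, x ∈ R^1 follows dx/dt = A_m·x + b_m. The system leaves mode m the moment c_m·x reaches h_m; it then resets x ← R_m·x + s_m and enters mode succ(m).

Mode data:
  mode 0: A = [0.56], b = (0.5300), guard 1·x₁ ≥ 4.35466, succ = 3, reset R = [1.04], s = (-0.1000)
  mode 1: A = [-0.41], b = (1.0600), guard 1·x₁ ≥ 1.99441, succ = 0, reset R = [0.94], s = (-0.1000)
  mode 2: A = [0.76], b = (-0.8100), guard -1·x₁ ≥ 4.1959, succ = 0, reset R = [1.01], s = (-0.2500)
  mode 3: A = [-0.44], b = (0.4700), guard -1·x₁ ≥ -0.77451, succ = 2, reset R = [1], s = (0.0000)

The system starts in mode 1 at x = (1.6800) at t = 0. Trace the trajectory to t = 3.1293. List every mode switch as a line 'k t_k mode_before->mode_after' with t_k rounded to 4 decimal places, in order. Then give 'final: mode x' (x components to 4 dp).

Mode 1: guard c·x = 1.9944 hit at Δt = 1.0405 (t = 1.0405), x⁻ = (1.9944) → reset → x⁺ = (1.7747), jump to mode 0
Mode 0: guard c·x = 4.3547 hit at Δt = 1.1908 (t = 2.2313), x⁻ = (4.3547) → reset → x⁺ = (4.4288), jump to mode 3
Mode 3: flow for 0.8980 to horizon, guard not reached → x = (3.3319)

1 1.0405 1->0
2 2.2313 0->3
final: 3 3.3319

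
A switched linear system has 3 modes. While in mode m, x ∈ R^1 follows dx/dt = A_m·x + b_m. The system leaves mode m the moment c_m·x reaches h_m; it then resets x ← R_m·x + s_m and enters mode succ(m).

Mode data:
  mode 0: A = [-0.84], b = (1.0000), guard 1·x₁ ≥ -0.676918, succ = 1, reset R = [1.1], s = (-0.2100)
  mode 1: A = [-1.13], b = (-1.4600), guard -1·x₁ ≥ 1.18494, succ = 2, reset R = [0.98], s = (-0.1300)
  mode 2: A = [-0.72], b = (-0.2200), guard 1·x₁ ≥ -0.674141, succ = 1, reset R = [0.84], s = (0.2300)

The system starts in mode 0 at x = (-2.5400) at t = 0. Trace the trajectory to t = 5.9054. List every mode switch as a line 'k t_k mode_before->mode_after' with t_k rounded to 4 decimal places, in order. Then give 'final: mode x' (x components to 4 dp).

1 0.8238 0->1
2 1.8394 1->2
3 3.2056 2->1
4 5.1426 1->2
final: 2 -0.8747

Mode 0: guard c·x = -0.6769 hit at Δt = 0.8238 (t = 0.8238), x⁻ = (-0.6769) → reset → x⁺ = (-0.9546), jump to mode 1
Mode 1: guard c·x = 1.1849 hit at Δt = 1.0156 (t = 1.8394), x⁻ = (-1.1849) → reset → x⁺ = (-1.2912), jump to mode 2
Mode 2: guard c·x = -0.6741 hit at Δt = 1.3662 (t = 3.2056), x⁻ = (-0.6741) → reset → x⁺ = (-0.3363), jump to mode 1
Mode 1: guard c·x = 1.1849 hit at Δt = 1.9370 (t = 5.1426), x⁻ = (-1.1849) → reset → x⁺ = (-1.2912), jump to mode 2
Mode 2: flow for 0.7628 to horizon, guard not reached → x = (-0.8747)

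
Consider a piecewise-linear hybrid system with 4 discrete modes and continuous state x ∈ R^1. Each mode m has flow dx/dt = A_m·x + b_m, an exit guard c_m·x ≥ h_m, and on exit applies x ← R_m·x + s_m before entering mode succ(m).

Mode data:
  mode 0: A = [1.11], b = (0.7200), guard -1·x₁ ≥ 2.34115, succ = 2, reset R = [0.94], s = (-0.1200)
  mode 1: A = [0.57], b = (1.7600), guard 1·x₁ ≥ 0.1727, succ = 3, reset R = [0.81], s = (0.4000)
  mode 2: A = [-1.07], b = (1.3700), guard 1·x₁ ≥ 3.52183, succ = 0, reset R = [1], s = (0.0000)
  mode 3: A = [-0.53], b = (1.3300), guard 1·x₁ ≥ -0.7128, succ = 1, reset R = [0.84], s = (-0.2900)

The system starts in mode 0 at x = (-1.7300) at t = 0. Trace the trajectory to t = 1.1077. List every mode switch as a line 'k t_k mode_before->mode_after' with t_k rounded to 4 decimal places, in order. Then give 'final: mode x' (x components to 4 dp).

Mode 0: guard c·x = 2.3411 hit at Δt = 0.4036 (t = 0.4036), x⁻ = (-2.3411) → reset → x⁺ = (-2.3207), jump to mode 2
Mode 2: flow for 0.7041 to horizon, guard not reached → x = (-0.4149)

1 0.4036 0->2
final: 2 -0.4149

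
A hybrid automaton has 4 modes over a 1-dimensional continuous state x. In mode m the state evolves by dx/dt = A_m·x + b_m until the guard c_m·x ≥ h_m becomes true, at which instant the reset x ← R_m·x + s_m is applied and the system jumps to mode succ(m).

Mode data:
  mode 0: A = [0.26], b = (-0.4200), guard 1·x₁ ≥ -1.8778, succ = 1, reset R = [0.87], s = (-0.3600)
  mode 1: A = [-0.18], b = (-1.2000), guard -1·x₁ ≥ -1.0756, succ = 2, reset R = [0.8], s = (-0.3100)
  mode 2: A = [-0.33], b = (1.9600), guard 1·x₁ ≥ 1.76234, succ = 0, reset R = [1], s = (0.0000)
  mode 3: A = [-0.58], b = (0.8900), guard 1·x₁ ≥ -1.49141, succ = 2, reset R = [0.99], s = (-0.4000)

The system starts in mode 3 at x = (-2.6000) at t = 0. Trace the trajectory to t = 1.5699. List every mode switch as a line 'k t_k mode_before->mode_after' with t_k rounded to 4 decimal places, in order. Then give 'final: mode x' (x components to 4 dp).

1 0.5382 3->2
final: 2 0.3788

Mode 3: guard c·x = -1.4914 hit at Δt = 0.5382 (t = 0.5382), x⁻ = (-1.4914) → reset → x⁺ = (-1.8765), jump to mode 2
Mode 2: flow for 1.0317 to horizon, guard not reached → x = (0.3788)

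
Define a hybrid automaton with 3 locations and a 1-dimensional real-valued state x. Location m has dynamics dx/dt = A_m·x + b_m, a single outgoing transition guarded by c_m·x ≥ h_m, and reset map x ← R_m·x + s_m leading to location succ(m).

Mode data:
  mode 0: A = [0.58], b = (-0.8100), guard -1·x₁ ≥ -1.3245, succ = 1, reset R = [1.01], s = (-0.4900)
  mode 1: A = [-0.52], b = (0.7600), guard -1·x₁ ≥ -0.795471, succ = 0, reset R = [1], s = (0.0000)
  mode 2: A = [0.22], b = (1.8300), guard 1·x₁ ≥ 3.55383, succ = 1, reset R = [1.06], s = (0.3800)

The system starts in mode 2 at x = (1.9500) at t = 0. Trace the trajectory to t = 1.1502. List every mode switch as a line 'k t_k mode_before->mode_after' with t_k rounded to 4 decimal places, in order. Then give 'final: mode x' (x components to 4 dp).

Mode 2: guard c·x = 3.5538 hit at Δt = 0.6597 (t = 0.6597), x⁻ = (3.5538) → reset → x⁺ = (4.1471), jump to mode 1
Mode 1: flow for 0.4905 to horizon, guard not reached → x = (3.5425)

1 0.6597 2->1
final: 1 3.5425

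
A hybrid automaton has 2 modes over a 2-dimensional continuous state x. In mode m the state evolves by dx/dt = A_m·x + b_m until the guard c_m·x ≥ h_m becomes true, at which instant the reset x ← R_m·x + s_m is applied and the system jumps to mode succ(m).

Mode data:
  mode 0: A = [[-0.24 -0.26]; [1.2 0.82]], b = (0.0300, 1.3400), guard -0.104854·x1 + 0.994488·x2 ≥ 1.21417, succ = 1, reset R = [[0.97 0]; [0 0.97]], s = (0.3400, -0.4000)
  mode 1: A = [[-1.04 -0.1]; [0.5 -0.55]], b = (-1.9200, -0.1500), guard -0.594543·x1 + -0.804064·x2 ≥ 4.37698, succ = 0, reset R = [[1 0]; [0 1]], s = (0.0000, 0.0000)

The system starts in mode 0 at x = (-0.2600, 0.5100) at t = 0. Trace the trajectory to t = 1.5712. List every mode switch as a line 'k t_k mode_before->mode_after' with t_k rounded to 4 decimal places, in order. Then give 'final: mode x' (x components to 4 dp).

Mode 0: guard c·x = 1.2142 hit at Δt = 0.4018 (t = 0.4018), x⁻ = (-0.3081, 1.1884) → reset → x⁺ = (0.0412, 0.7528), jump to mode 1
Mode 1: flow for 1.1694 to horizon, guard not reached → x = (-1.3044, -0.0968)

1 0.4018 0->1
final: 1 -1.3044 -0.0968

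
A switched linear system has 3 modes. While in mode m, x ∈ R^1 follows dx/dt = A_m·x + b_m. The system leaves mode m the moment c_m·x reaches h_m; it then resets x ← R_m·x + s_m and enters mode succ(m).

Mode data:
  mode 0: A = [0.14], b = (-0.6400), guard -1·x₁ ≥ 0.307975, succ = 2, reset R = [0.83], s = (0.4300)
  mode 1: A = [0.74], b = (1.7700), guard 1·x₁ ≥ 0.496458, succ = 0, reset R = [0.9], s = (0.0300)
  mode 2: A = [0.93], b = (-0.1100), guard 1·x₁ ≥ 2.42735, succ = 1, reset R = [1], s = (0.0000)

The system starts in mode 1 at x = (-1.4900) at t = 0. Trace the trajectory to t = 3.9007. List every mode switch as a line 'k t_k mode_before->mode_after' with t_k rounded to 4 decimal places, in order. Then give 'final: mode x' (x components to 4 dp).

1 1.5729 1->0
2 2.8254 0->2
final: 2 0.2708

Mode 1: guard c·x = 0.4965 hit at Δt = 1.5729 (t = 1.5729), x⁻ = (0.4965) → reset → x⁺ = (0.4768), jump to mode 0
Mode 0: guard c·x = 0.3080 hit at Δt = 1.2525 (t = 2.8254), x⁻ = (-0.3080) → reset → x⁺ = (0.1744), jump to mode 2
Mode 2: flow for 1.0753 to horizon, guard not reached → x = (0.2708)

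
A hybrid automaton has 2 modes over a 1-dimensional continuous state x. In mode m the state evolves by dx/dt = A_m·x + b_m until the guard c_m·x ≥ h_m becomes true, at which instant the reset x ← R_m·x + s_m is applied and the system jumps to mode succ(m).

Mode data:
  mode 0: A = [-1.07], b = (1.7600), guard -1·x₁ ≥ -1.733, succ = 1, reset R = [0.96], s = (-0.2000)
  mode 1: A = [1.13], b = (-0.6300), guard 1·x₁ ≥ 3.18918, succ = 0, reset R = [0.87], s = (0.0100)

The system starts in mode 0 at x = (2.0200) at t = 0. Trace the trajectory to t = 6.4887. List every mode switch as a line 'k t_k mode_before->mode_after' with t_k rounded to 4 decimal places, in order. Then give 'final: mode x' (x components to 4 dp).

1 1.3536 0->1
2 2.2971 1->0
3 4.6893 0->1
4 5.6328 1->0
final: 0 2.1010

Mode 0: guard c·x = -1.7330 hit at Δt = 1.3536 (t = 1.3536), x⁻ = (1.7330) → reset → x⁺ = (1.4637), jump to mode 1
Mode 1: guard c·x = 3.1892 hit at Δt = 0.9435 (t = 2.2971), x⁻ = (3.1892) → reset → x⁺ = (2.7846), jump to mode 0
Mode 0: guard c·x = -1.7330 hit at Δt = 2.3922 (t = 4.6893), x⁻ = (1.7330) → reset → x⁺ = (1.4637), jump to mode 1
Mode 1: guard c·x = 3.1892 hit at Δt = 0.9435 (t = 5.6328), x⁻ = (3.1892) → reset → x⁺ = (2.7846), jump to mode 0
Mode 0: flow for 0.8559 to horizon, guard not reached → x = (2.1010)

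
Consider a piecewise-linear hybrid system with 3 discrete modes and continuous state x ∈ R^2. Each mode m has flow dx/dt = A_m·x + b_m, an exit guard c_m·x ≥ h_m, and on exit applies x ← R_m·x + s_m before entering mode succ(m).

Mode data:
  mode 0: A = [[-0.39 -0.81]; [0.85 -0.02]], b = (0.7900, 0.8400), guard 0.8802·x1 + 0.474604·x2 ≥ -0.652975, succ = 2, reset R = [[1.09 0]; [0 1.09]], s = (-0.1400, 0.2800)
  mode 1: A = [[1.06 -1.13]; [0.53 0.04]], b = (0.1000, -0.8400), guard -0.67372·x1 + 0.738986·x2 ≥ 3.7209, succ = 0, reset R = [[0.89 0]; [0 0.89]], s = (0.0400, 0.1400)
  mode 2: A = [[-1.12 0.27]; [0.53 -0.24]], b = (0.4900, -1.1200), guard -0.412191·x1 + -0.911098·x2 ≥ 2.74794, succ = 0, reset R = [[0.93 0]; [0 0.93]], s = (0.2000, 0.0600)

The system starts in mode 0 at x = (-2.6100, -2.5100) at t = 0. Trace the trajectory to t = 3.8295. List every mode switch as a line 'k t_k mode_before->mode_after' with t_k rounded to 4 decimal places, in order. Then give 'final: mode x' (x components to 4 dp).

Mode 0: guard c·x = -0.6530 hit at Δt = 0.9549 (t = 0.9549), x⁻ = (0.5545, -2.4042) → reset → x⁺ = (0.4644, -2.3406), jump to mode 2
Mode 2: guard c·x = 2.7479 hit at Δt = 1.5161 (t = 2.4710), x⁻ = (-0.0948, -2.9732) → reset → x⁺ = (0.1118, -2.7051), jump to mode 0
Mode 0: guard c·x = -0.6530 hit at Δt = 0.1776 (t = 2.6486), x⁻ = (0.6018, -2.4919) → reset → x⁺ = (0.5160, -2.4362), jump to mode 2
Mode 2: flow for 1.1809 to horizon, guard not reached → x = (-0.0176, -2.8822)

1 0.9549 0->2
2 2.4710 2->0
3 2.6486 0->2
final: 2 -0.0176 -2.8822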